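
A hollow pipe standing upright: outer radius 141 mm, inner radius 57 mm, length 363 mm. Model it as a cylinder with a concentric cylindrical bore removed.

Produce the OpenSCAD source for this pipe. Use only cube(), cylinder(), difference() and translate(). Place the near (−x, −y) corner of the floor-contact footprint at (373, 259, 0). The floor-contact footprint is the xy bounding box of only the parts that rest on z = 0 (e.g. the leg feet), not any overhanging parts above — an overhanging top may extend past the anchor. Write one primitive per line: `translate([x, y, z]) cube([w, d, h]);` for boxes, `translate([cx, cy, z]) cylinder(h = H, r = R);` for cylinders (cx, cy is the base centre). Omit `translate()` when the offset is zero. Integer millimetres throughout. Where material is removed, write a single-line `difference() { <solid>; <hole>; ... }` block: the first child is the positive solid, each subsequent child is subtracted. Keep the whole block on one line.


difference() { translate([514, 400, 0]) cylinder(h = 363, r = 141); translate([514, 400, 0]) cylinder(h = 363, r = 57); }


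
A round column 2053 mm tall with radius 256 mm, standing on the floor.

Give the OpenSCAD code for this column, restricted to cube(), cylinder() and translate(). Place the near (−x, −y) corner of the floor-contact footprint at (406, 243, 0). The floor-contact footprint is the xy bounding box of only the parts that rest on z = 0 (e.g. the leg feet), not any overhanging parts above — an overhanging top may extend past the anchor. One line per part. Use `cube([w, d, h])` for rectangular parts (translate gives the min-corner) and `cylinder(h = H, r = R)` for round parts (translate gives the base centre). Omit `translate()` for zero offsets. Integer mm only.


translate([662, 499, 0]) cylinder(h = 2053, r = 256);


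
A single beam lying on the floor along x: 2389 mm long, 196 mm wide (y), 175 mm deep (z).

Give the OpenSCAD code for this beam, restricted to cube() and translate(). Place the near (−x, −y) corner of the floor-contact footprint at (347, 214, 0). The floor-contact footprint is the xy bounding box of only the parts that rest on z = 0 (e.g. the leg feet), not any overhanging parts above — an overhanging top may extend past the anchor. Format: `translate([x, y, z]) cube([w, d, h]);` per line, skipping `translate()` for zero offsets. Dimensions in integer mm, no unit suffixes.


translate([347, 214, 0]) cube([2389, 196, 175]);


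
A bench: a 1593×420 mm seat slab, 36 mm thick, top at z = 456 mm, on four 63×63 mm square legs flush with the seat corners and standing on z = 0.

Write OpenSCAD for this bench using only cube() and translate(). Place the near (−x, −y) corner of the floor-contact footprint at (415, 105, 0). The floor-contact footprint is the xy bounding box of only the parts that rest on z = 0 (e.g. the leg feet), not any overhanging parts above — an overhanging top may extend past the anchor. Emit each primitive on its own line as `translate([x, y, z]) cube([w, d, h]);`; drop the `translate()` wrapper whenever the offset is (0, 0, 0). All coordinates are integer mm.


translate([415, 105, 420]) cube([1593, 420, 36]);
translate([415, 105, 0]) cube([63, 63, 420]);
translate([415, 462, 0]) cube([63, 63, 420]);
translate([1945, 105, 0]) cube([63, 63, 420]);
translate([1945, 462, 0]) cube([63, 63, 420]);


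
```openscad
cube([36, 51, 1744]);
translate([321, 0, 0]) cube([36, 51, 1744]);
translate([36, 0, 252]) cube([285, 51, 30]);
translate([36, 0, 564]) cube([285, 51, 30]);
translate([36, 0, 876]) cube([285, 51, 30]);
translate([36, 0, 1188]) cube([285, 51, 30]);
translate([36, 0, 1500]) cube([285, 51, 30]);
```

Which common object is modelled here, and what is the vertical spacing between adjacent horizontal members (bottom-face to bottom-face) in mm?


A ladder. The rung spacing is 312 mm.

Two tall 36×51 posts with 5 short bars between them — a ladder. Adjacent rungs sit at z = 252 and z = 564, so the spacing is 564 − 252 = 312 mm.


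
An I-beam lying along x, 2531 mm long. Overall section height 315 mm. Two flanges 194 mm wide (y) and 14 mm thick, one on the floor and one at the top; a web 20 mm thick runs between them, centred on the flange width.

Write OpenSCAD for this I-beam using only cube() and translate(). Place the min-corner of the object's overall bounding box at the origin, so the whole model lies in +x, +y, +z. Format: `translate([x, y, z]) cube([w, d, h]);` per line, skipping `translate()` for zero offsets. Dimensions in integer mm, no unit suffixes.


cube([2531, 194, 14]);
translate([0, 87, 14]) cube([2531, 20, 287]);
translate([0, 0, 301]) cube([2531, 194, 14]);


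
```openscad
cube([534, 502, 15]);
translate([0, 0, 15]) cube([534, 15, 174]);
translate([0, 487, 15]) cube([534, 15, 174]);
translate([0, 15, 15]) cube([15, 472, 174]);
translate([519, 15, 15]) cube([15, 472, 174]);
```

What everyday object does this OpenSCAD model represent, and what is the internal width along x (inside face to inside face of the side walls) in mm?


An open box. The internal width is 504 mm.

A 534×502 base slab with four walls standing on it — an open box. The base is 534 mm wide and the walls are 15 mm thick, so the internal width is 534 − 2 × 15 = 504 mm.


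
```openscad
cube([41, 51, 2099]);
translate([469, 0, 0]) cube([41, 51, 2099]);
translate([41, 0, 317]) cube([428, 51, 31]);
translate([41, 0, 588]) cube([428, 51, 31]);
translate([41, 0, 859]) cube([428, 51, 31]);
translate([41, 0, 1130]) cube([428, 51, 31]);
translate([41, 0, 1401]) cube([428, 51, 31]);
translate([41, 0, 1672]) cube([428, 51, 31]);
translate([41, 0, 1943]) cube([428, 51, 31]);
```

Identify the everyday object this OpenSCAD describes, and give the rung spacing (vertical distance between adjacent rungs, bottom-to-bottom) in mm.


A ladder. The rung spacing is 271 mm.

Two tall 41×51 posts with 7 short bars between them — a ladder. Adjacent rungs sit at z = 317 and z = 588, so the spacing is 588 − 317 = 271 mm.


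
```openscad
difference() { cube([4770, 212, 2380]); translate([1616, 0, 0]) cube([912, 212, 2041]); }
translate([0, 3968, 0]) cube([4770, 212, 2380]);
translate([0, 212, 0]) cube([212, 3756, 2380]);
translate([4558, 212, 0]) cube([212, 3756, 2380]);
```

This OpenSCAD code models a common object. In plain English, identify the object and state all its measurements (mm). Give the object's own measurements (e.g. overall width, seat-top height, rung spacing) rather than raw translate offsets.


A single room: four walls, each 2380 mm tall and 212 mm thick, enclosing an outside footprint 4770×4180 mm (x × y), no floor or roof. The front and back walls (−y and +y sides) run the full x-width; the side walls fit between their inner faces. A door opening 912 mm wide and 2041 mm tall is cut through the front wall from the floor up, its −x edge 1616 mm from the wall's −x end.


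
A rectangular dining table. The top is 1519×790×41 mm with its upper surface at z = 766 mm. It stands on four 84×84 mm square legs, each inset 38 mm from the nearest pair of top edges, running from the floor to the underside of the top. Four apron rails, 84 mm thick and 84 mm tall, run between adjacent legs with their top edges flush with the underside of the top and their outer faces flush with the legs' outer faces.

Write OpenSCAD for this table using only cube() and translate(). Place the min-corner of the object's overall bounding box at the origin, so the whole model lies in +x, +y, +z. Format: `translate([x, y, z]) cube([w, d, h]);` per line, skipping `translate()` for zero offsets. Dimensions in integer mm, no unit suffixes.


translate([0, 0, 725]) cube([1519, 790, 41]);
translate([38, 38, 0]) cube([84, 84, 725]);
translate([1397, 38, 0]) cube([84, 84, 725]);
translate([38, 668, 0]) cube([84, 84, 725]);
translate([1397, 668, 0]) cube([84, 84, 725]);
translate([122, 38, 641]) cube([1275, 84, 84]);
translate([122, 668, 641]) cube([1275, 84, 84]);
translate([38, 122, 641]) cube([84, 546, 84]);
translate([1397, 122, 641]) cube([84, 546, 84]);


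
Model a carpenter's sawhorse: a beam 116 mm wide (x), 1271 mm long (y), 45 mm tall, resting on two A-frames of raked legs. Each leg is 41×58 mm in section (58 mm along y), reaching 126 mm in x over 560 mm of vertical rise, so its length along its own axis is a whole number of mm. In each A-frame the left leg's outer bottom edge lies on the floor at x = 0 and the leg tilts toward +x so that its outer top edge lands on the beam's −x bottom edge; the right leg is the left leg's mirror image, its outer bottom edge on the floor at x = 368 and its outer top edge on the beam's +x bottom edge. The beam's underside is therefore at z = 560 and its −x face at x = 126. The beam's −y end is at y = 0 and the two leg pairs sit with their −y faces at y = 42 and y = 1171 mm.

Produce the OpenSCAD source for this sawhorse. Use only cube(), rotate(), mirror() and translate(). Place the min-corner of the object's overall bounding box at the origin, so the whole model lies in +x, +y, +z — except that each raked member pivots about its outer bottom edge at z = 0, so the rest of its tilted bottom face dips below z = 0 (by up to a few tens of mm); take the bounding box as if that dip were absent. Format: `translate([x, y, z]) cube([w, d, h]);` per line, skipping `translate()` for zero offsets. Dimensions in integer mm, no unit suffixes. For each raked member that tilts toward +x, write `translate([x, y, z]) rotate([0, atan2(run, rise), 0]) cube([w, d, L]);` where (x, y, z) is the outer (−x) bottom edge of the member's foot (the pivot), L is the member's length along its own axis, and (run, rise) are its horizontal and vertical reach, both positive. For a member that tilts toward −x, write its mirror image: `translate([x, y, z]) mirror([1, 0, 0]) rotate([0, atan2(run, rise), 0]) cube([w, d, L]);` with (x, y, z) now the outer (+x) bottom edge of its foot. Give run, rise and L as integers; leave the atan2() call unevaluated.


translate([126, 0, 560]) cube([116, 1271, 45]);
translate([0, 42, 0]) rotate([0, atan2(126, 560), 0]) cube([41, 58, 574]);
translate([368, 42, 0]) mirror([1, 0, 0]) rotate([0, atan2(126, 560), 0]) cube([41, 58, 574]);
translate([0, 1171, 0]) rotate([0, atan2(126, 560), 0]) cube([41, 58, 574]);
translate([368, 1171, 0]) mirror([1, 0, 0]) rotate([0, atan2(126, 560), 0]) cube([41, 58, 574]);


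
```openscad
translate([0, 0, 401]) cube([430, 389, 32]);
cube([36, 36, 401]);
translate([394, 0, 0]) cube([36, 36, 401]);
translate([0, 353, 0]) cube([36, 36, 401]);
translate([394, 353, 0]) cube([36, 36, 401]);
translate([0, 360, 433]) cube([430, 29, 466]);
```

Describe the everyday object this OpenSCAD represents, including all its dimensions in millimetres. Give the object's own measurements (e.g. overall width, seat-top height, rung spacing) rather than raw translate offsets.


A chair. The seat is a 430×389×32 mm slab with its top at z = 433 mm, on four 36×36 mm corner legs (flush with the seat edges, standing on z = 0). A flat backrest 29 mm thick, 466 mm tall, spans the full seat width and rises from the seat top along its +y edge, rear face flush with the rear of the seat.


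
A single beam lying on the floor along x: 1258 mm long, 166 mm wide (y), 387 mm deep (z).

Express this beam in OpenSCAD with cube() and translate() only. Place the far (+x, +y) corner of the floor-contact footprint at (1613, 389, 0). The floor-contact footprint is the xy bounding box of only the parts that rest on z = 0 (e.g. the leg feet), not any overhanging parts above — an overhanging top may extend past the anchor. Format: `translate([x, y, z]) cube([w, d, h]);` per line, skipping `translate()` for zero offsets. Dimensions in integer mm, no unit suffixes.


translate([355, 223, 0]) cube([1258, 166, 387]);


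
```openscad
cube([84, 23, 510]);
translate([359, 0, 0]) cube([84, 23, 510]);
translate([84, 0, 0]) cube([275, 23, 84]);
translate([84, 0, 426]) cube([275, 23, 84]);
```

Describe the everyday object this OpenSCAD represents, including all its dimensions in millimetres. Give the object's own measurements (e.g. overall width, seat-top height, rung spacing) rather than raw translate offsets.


A rectangular picture frame lying in the x–z plane (depth along y). The opening is 275 mm wide (x) by 342 mm tall (z), surrounded by a border 84 mm wide on all four sides. The frame is 23 mm deep and is made of two full-height vertical stiles with two horizontal rails fitted between them.


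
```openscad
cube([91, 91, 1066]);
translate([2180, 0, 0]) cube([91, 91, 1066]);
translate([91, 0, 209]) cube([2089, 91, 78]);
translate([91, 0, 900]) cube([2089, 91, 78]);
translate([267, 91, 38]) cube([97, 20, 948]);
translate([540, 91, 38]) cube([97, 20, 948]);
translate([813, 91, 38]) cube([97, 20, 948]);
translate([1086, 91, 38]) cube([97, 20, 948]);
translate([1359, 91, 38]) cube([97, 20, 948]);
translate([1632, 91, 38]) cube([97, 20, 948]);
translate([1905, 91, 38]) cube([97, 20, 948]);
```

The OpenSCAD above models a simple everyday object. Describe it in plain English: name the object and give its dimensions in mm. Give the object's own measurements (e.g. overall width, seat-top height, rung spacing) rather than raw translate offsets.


A fence section. Two 91×91 mm posts, 1066 mm tall, stand on the floor with a clear span of 2089 mm between their inner faces. Two horizontal rails of 91×78 mm section span the gap between the posts with their undersides at z = 209 mm and z = 900 mm, flush with the posts' −y face. 7 pickets, each 97 mm wide, 20 mm thick and 948 mm tall, are fixed to the +y face of the rails with their bottoms at z = 38 mm, spaced across the span with a 176 mm gap after the −x post and between neighbouring pickets, with 178 mm left before the +x post.


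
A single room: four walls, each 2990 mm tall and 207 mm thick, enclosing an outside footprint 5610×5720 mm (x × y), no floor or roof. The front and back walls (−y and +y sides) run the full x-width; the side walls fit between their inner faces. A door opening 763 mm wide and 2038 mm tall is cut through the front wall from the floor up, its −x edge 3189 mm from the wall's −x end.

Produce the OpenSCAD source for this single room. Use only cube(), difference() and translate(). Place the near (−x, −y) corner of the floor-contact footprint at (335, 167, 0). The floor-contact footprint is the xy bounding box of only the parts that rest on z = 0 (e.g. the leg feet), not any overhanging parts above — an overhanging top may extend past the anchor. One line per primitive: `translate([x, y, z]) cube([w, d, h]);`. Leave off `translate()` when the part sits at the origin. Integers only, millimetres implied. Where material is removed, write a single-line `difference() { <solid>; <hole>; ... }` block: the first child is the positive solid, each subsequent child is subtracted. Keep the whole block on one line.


difference() { translate([335, 167, 0]) cube([5610, 207, 2990]); translate([3524, 167, 0]) cube([763, 207, 2038]); }
translate([335, 5680, 0]) cube([5610, 207, 2990]);
translate([335, 374, 0]) cube([207, 5306, 2990]);
translate([5738, 374, 0]) cube([207, 5306, 2990]);


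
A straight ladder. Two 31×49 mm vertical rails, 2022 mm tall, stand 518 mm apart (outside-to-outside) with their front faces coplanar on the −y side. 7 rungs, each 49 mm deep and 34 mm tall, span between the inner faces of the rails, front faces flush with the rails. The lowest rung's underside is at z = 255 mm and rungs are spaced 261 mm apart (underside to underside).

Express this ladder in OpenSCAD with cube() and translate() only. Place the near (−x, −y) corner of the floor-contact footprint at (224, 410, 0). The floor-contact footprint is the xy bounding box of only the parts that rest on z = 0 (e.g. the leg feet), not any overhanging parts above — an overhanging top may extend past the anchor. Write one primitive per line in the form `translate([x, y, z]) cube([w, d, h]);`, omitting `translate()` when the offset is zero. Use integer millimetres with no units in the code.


translate([224, 410, 0]) cube([31, 49, 2022]);
translate([711, 410, 0]) cube([31, 49, 2022]);
translate([255, 410, 255]) cube([456, 49, 34]);
translate([255, 410, 516]) cube([456, 49, 34]);
translate([255, 410, 777]) cube([456, 49, 34]);
translate([255, 410, 1038]) cube([456, 49, 34]);
translate([255, 410, 1299]) cube([456, 49, 34]);
translate([255, 410, 1560]) cube([456, 49, 34]);
translate([255, 410, 1821]) cube([456, 49, 34]);


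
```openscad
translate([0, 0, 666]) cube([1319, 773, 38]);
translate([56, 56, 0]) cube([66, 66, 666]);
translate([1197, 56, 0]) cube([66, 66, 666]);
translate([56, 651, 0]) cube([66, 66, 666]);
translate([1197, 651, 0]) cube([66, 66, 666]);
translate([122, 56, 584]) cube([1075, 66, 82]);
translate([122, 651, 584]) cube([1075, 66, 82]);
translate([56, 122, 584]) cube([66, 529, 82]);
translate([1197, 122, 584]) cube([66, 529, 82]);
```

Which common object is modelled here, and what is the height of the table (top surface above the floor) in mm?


A table. The table height is 704 mm.

A 1319×773×38 slab sits at z = 666 on four 66 mm square posts — a table. The top surface is at 666 + 38 = 704 mm.


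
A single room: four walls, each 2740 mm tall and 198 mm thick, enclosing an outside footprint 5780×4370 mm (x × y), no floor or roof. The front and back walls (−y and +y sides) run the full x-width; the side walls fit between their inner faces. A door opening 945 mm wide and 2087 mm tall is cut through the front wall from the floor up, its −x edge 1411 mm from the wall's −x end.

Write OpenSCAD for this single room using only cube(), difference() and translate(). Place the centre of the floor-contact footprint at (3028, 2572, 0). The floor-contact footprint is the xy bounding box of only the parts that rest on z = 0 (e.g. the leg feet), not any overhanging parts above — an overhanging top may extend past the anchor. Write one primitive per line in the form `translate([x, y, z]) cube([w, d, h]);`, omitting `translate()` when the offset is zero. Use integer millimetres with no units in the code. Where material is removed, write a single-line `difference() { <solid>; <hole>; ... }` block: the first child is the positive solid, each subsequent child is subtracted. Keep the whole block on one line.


difference() { translate([138, 387, 0]) cube([5780, 198, 2740]); translate([1549, 387, 0]) cube([945, 198, 2087]); }
translate([138, 4559, 0]) cube([5780, 198, 2740]);
translate([138, 585, 0]) cube([198, 3974, 2740]);
translate([5720, 585, 0]) cube([198, 3974, 2740]);


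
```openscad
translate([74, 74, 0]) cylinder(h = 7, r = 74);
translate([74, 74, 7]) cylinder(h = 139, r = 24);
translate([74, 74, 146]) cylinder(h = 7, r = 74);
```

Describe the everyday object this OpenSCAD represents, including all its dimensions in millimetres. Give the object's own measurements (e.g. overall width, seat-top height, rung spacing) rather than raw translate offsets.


A spool: two coaxial disc flanges of radius 74 mm and thickness 7 mm, joined by a core cylinder of radius 24 mm and height 139 mm. The lower flange rests on z = 0 and the three cylinders share a vertical axis.


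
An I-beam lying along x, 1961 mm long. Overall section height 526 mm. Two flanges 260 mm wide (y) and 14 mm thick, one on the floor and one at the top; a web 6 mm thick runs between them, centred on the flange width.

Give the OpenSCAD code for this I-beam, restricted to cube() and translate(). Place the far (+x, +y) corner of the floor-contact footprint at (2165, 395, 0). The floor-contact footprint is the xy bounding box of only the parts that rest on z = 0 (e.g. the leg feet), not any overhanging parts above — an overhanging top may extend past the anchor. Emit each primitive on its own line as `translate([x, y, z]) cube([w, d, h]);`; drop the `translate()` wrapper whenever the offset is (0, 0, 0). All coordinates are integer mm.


translate([204, 135, 0]) cube([1961, 260, 14]);
translate([204, 262, 14]) cube([1961, 6, 498]);
translate([204, 135, 512]) cube([1961, 260, 14]);


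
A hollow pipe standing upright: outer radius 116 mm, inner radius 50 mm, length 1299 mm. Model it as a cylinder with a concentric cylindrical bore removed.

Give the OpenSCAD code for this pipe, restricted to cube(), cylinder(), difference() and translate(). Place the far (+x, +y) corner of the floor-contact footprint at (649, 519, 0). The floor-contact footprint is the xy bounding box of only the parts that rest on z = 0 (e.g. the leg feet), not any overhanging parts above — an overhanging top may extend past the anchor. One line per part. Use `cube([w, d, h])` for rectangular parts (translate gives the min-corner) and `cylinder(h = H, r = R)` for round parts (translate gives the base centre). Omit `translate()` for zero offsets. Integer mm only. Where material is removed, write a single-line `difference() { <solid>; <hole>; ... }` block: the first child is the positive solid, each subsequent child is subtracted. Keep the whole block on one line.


difference() { translate([533, 403, 0]) cylinder(h = 1299, r = 116); translate([533, 403, 0]) cylinder(h = 1299, r = 50); }


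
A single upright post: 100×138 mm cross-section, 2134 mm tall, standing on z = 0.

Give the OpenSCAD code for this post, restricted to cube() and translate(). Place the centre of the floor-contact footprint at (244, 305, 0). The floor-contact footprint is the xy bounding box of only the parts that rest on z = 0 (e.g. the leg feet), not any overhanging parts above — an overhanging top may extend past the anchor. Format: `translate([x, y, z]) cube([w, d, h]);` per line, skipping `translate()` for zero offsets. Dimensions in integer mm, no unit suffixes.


translate([194, 236, 0]) cube([100, 138, 2134]);


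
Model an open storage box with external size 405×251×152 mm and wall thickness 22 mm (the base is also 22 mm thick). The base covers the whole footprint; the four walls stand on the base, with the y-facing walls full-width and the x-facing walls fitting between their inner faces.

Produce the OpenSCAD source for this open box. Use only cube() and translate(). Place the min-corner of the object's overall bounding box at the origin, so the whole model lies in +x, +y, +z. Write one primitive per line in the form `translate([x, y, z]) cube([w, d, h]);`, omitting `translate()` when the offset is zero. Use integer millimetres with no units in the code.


cube([405, 251, 22]);
translate([0, 0, 22]) cube([405, 22, 130]);
translate([0, 229, 22]) cube([405, 22, 130]);
translate([0, 22, 22]) cube([22, 207, 130]);
translate([383, 22, 22]) cube([22, 207, 130]);


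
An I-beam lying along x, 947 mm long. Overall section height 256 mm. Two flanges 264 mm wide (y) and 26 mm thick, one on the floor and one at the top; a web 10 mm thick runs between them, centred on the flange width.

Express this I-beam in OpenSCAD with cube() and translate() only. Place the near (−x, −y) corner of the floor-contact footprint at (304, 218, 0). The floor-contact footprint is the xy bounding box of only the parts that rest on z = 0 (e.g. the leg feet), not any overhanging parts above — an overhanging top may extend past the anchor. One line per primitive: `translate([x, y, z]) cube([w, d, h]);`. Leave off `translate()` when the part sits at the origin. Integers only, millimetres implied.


translate([304, 218, 0]) cube([947, 264, 26]);
translate([304, 345, 26]) cube([947, 10, 204]);
translate([304, 218, 230]) cube([947, 264, 26]);


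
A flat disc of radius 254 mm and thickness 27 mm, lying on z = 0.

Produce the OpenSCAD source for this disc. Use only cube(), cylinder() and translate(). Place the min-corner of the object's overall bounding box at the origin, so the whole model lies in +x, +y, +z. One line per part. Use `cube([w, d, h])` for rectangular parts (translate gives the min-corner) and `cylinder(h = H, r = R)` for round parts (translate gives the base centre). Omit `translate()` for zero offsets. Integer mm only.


translate([254, 254, 0]) cylinder(h = 27, r = 254);


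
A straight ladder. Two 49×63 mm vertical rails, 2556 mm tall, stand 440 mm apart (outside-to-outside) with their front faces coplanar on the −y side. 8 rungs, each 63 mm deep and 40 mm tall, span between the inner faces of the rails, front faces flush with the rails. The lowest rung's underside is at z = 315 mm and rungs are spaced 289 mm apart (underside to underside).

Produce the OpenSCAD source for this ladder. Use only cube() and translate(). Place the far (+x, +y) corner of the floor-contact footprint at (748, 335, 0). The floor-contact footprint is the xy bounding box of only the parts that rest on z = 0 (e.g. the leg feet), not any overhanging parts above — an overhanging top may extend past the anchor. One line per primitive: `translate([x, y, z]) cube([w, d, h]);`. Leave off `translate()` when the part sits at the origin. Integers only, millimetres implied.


translate([308, 272, 0]) cube([49, 63, 2556]);
translate([699, 272, 0]) cube([49, 63, 2556]);
translate([357, 272, 315]) cube([342, 63, 40]);
translate([357, 272, 604]) cube([342, 63, 40]);
translate([357, 272, 893]) cube([342, 63, 40]);
translate([357, 272, 1182]) cube([342, 63, 40]);
translate([357, 272, 1471]) cube([342, 63, 40]);
translate([357, 272, 1760]) cube([342, 63, 40]);
translate([357, 272, 2049]) cube([342, 63, 40]);
translate([357, 272, 2338]) cube([342, 63, 40]);


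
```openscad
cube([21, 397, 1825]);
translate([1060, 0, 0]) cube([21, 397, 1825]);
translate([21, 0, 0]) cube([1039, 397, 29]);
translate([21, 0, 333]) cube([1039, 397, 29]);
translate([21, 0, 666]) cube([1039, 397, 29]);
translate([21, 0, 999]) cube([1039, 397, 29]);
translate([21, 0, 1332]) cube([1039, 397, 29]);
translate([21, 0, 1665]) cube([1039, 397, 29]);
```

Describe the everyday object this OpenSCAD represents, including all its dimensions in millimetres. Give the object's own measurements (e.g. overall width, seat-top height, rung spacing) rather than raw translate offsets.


An open bookshelf. Two side panels, each 21 mm thick, 397 mm deep and 1825 mm tall, stand 1081 mm apart (outside-to-outside). Between them sit 6 shelves, each 29 mm thick and 397 mm deep, spanning the full gap between the sides. The bottom shelf rests on the floor (its underside at z = 0) and the clear gap between one shelf's top and the next shelf's underside is 304 mm.


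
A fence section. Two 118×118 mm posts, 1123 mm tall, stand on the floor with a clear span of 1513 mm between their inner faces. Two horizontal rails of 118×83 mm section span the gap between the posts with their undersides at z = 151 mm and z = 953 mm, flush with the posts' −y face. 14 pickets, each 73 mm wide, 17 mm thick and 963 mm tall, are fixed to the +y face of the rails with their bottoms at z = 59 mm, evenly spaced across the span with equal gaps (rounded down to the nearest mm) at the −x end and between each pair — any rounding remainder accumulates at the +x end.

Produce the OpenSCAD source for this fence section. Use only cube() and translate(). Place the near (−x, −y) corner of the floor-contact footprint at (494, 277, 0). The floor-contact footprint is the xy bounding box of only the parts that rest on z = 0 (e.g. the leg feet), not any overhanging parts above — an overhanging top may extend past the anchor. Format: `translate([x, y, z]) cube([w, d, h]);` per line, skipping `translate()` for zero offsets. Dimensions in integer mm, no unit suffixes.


translate([494, 277, 0]) cube([118, 118, 1123]);
translate([2125, 277, 0]) cube([118, 118, 1123]);
translate([612, 277, 151]) cube([1513, 118, 83]);
translate([612, 277, 953]) cube([1513, 118, 83]);
translate([644, 395, 59]) cube([73, 17, 963]);
translate([749, 395, 59]) cube([73, 17, 963]);
translate([854, 395, 59]) cube([73, 17, 963]);
translate([959, 395, 59]) cube([73, 17, 963]);
translate([1064, 395, 59]) cube([73, 17, 963]);
translate([1169, 395, 59]) cube([73, 17, 963]);
translate([1274, 395, 59]) cube([73, 17, 963]);
translate([1379, 395, 59]) cube([73, 17, 963]);
translate([1484, 395, 59]) cube([73, 17, 963]);
translate([1589, 395, 59]) cube([73, 17, 963]);
translate([1694, 395, 59]) cube([73, 17, 963]);
translate([1799, 395, 59]) cube([73, 17, 963]);
translate([1904, 395, 59]) cube([73, 17, 963]);
translate([2009, 395, 59]) cube([73, 17, 963]);


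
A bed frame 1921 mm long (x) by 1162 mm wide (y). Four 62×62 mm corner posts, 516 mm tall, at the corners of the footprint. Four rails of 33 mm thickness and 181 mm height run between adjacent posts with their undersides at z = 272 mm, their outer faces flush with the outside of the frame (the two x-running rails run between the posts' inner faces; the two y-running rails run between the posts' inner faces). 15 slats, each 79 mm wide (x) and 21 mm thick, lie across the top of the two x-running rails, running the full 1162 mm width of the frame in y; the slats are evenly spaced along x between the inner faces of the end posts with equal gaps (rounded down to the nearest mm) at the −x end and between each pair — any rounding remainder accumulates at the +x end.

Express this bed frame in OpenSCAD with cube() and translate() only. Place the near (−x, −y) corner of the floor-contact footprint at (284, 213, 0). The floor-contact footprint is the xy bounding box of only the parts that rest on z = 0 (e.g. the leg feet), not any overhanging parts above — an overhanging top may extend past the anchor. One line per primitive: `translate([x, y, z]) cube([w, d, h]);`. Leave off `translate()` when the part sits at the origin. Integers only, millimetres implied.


translate([284, 213, 0]) cube([62, 62, 516]);
translate([284, 1313, 0]) cube([62, 62, 516]);
translate([2143, 213, 0]) cube([62, 62, 516]);
translate([2143, 1313, 0]) cube([62, 62, 516]);
translate([346, 213, 272]) cube([1797, 33, 181]);
translate([346, 1342, 272]) cube([1797, 33, 181]);
translate([284, 275, 272]) cube([33, 1038, 181]);
translate([2172, 275, 272]) cube([33, 1038, 181]);
translate([384, 213, 453]) cube([79, 1162, 21]);
translate([501, 213, 453]) cube([79, 1162, 21]);
translate([618, 213, 453]) cube([79, 1162, 21]);
translate([735, 213, 453]) cube([79, 1162, 21]);
translate([852, 213, 453]) cube([79, 1162, 21]);
translate([969, 213, 453]) cube([79, 1162, 21]);
translate([1086, 213, 453]) cube([79, 1162, 21]);
translate([1203, 213, 453]) cube([79, 1162, 21]);
translate([1320, 213, 453]) cube([79, 1162, 21]);
translate([1437, 213, 453]) cube([79, 1162, 21]);
translate([1554, 213, 453]) cube([79, 1162, 21]);
translate([1671, 213, 453]) cube([79, 1162, 21]);
translate([1788, 213, 453]) cube([79, 1162, 21]);
translate([1905, 213, 453]) cube([79, 1162, 21]);
translate([2022, 213, 453]) cube([79, 1162, 21]);


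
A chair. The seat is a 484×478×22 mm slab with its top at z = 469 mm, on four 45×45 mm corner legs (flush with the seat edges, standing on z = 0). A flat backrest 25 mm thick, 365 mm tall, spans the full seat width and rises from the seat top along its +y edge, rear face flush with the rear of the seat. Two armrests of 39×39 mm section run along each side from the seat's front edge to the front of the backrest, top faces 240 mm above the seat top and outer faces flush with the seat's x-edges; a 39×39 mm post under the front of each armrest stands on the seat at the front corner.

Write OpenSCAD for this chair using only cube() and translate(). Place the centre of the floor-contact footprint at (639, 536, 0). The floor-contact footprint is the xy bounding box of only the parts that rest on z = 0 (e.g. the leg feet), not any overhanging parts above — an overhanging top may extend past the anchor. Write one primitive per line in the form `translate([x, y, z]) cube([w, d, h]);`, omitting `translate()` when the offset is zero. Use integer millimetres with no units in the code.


// leg_h = 469 - 22 = 447
// arm post h = 240 - 39 = 201
translate([397, 297, 447]) cube([484, 478, 22]);
translate([397, 297, 0]) cube([45, 45, 447]);
translate([836, 297, 0]) cube([45, 45, 447]);
translate([397, 730, 0]) cube([45, 45, 447]);
translate([836, 730, 0]) cube([45, 45, 447]);
translate([397, 750, 469]) cube([484, 25, 365]);
translate([397, 297, 670]) cube([39, 453, 39]);
translate([842, 297, 670]) cube([39, 453, 39]);
translate([397, 297, 469]) cube([39, 39, 201]);
translate([842, 297, 469]) cube([39, 39, 201]);


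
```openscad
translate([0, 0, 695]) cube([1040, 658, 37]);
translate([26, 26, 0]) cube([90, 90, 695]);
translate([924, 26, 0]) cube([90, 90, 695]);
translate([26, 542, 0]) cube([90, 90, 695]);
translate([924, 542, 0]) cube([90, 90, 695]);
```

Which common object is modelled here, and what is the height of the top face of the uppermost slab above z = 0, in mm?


A table. The table height is 732 mm.

A 1040×658×37 slab sits at z = 695 on four 90 mm square posts — a table. The top surface is at 695 + 37 = 732 mm.


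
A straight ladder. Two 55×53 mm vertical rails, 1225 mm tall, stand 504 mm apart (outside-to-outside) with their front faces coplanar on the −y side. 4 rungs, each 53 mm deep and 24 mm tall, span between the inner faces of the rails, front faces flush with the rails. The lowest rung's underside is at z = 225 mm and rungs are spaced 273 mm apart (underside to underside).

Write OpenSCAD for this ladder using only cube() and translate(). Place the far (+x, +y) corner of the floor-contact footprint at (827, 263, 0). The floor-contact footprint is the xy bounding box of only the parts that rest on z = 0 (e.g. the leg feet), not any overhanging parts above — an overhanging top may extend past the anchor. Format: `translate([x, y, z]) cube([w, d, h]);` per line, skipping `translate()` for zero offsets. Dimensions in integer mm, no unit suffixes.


translate([323, 210, 0]) cube([55, 53, 1225]);
translate([772, 210, 0]) cube([55, 53, 1225]);
translate([378, 210, 225]) cube([394, 53, 24]);
translate([378, 210, 498]) cube([394, 53, 24]);
translate([378, 210, 771]) cube([394, 53, 24]);
translate([378, 210, 1044]) cube([394, 53, 24]);


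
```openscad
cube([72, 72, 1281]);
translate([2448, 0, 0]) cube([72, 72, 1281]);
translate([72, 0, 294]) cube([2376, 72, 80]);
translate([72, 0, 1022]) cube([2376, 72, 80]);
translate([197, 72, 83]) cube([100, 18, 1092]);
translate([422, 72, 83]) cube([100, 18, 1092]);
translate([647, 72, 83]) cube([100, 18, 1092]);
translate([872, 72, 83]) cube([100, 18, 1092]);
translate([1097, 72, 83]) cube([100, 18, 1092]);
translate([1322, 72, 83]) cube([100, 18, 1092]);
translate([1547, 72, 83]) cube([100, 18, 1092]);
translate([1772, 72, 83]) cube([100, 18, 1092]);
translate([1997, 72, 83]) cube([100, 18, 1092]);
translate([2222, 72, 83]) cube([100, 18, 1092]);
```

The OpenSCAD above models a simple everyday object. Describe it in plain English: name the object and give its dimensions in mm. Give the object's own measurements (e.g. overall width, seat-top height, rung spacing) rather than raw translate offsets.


A fence section. Two 72×72 mm posts, 1281 mm tall, stand on the floor with a clear span of 2376 mm between their inner faces. Two horizontal rails of 72×80 mm section span the gap between the posts with their undersides at z = 294 mm and z = 1022 mm, flush with the posts' −y face. 10 pickets, each 100 mm wide, 18 mm thick and 1092 mm tall, are fixed to the +y face of the rails with their bottoms at z = 83 mm, spaced across the span with a 125 mm gap after the −x post and between neighbouring pickets, with 126 mm left before the +x post.


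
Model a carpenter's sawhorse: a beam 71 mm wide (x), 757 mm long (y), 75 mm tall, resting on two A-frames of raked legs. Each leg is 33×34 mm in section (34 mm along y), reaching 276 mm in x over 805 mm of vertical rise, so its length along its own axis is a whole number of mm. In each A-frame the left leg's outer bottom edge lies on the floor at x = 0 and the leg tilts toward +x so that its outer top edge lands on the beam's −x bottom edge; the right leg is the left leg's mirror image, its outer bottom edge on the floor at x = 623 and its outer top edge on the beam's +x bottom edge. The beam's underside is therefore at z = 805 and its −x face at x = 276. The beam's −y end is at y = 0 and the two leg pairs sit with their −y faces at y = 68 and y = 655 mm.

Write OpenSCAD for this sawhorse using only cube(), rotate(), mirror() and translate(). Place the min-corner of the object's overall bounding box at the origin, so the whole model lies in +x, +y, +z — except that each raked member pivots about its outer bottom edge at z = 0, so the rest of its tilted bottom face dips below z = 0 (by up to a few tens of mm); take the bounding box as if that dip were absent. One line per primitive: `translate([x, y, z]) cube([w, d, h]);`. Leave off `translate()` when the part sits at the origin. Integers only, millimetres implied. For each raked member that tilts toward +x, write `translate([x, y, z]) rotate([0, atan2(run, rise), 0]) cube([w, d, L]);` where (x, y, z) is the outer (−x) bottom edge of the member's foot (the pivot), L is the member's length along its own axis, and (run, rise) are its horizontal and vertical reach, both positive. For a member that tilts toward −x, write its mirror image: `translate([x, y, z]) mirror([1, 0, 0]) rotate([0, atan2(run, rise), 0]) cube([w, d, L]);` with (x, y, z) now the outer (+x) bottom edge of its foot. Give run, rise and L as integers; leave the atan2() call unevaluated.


translate([276, 0, 805]) cube([71, 757, 75]);
translate([0, 68, 0]) rotate([0, atan2(276, 805), 0]) cube([33, 34, 851]);
translate([623, 68, 0]) mirror([1, 0, 0]) rotate([0, atan2(276, 805), 0]) cube([33, 34, 851]);
translate([0, 655, 0]) rotate([0, atan2(276, 805), 0]) cube([33, 34, 851]);
translate([623, 655, 0]) mirror([1, 0, 0]) rotate([0, atan2(276, 805), 0]) cube([33, 34, 851]);


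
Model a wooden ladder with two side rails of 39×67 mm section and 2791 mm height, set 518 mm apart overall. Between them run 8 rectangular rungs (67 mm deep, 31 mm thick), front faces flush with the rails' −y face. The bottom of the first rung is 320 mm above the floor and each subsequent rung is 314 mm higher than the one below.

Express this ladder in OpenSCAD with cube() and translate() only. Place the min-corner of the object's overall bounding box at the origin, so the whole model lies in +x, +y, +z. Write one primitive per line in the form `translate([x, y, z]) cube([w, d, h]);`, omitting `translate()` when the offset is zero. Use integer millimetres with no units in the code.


// rung span = 518 - 2*39 = 440
// rung[k] z = 320 + k*314
cube([39, 67, 2791]);
translate([479, 0, 0]) cube([39, 67, 2791]);
translate([39, 0, 320]) cube([440, 67, 31]);
translate([39, 0, 634]) cube([440, 67, 31]);
translate([39, 0, 948]) cube([440, 67, 31]);
translate([39, 0, 1262]) cube([440, 67, 31]);
translate([39, 0, 1576]) cube([440, 67, 31]);
translate([39, 0, 1890]) cube([440, 67, 31]);
translate([39, 0, 2204]) cube([440, 67, 31]);
translate([39, 0, 2518]) cube([440, 67, 31]);


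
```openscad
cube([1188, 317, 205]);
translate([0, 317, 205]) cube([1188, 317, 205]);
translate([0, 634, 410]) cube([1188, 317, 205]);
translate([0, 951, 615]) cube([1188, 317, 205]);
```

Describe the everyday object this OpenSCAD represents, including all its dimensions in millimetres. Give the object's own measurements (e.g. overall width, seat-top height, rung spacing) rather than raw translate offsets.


A straight staircase of 4 solid steps. Each step is 1188 mm wide (x), 317 mm deep (y, the going) and 205 mm tall (the rise). The first step rests on the floor; each subsequent step sits one going further in +y and one rise higher in +z, directly behind and above the previous step with no overlap.


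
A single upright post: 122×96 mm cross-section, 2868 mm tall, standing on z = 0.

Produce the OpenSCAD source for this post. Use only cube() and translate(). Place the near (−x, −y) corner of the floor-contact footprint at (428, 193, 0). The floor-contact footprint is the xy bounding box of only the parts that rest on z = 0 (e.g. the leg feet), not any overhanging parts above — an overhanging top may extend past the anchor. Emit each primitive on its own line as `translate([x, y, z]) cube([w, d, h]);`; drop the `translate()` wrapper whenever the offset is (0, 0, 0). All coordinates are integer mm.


translate([428, 193, 0]) cube([122, 96, 2868]);
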